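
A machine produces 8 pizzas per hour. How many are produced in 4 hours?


Production rate: 8 pizzas per hour
Time: 4 hours
Total: 8 x 4 = 32 pizzas

32 pizzas


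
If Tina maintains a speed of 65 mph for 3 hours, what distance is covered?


Use the formula: distance = speed x time
Speed = 65 mph, Time = 3 hours
65 x 3 = 195 miles

195 miles


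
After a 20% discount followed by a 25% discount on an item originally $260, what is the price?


First discount:
20% of $260 = $52
Price after first discount:
$260 - $52 = $208
Second discount:
25% of $208 = $52
Final price:
$208 - $52 = $156

$156


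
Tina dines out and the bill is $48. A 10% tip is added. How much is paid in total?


Calculate the tip:
10% of $48 = $4.80
Add tip to meal cost:
$48 + $4.80 = $52.80

$52.80


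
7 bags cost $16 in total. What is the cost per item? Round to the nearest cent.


Total cost: $16
Number of items: 7
Unit price: $16 / 7 = $2.2857... ≈ $2.29

$2.29


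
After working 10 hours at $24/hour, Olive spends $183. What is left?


Calculate earnings:
10 x $24 = $240
Subtract spending:
$240 - $183 = $57

$57


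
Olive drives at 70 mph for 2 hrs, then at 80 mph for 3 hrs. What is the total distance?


Leg 1 distance:
70 x 2 = 140 miles
Leg 2 distance:
80 x 3 = 240 miles
Total distance:
140 + 240 = 380 miles

380 miles


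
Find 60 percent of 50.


Convert percentage to decimal:
60% = 0.6
Multiply:
50 x 0.6 = 30

30


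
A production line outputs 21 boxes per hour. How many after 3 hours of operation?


Production rate: 21 boxes per hour
Time: 3 hours
Total: 21 x 3 = 63 boxes

63 boxes


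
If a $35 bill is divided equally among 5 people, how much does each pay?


Total bill: $35
Number of people: 5
Each pays: $35 / 5 = $7

$7


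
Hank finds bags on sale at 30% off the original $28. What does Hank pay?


Calculate the discount amount:
30% of $28 = $8.40
Subtract from original:
$28 - $8.40 = $19.60

$19.60


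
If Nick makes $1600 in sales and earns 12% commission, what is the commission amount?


Convert rate to decimal:
12% = 0.12
Multiply by sales:
$1600 x 0.12 = $192

$192


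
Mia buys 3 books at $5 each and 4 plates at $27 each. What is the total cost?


Cost of books:
3 x $5 = $15
Cost of plates:
4 x $27 = $108
Add both:
$15 + $108 = $123

$123


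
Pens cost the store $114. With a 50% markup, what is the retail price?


Calculate the markup amount:
50% of $114 = $57
Add to cost:
$114 + $57 = $171

$171


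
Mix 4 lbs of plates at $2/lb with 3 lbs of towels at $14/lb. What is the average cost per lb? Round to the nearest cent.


Cost of plates:
4 x $2 = $8
Cost of towels:
3 x $14 = $42
Total cost: $8 + $42 = $50
Total weight: 7 lbs
Average: $50 / 7 = $7.1428... ≈ $7.14/lb

$7.14/lb


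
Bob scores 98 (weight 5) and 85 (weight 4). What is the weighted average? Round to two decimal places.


Weighted sum:
5 x 98 + 4 x 85 = 830
Total weight:
5 + 4 = 9
Weighted average:
830 / 9 = 92.2222... ≈ 92.22

92.22


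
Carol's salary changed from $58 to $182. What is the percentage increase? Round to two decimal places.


Find the absolute change:
|182 - 58| = 124
Divide by original and multiply by 100:
124 / 58 x 100 = 213.7931...% ≈ 213.79%

213.79%


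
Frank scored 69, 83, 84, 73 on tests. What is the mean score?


Add the scores:
69 + 83 + 84 + 73 = 309
Divide by the number of tests:
309 / 4 = 77.25

77.25


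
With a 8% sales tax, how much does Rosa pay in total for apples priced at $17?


Calculate the tax:
8% of $17 = $1.36
Add tax to price:
$17 + $1.36 = $18.36

$18.36


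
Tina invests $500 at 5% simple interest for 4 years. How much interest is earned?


Use the formula I = P x R x T / 100
P x R x T = 500 x 5 x 4 = 10000
I = 10000 / 100 = $100

$100


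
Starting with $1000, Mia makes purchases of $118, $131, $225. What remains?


Add up expenses:
$118 + $131 + $225 = $474
Subtract from budget:
$1000 - $474 = $526

$526


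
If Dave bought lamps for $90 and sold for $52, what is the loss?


Selling price = $52
Cost price = $90
Loss = cost price - selling price:
Loss = $90 - $52 = $38

$38


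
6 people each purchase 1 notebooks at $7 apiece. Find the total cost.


Cost per person:
1 x $7 = $7
Group total:
6 x $7 = $42

$42


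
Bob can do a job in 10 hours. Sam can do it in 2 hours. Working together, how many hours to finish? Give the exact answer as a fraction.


Bob's rate: 1/10 of the job per hour
Sam's rate: 1/2 of the job per hour
Combined rate: 1/10 + 1/2 = 3/5 per hour
Time = 1 / (3/5) = 5/3 hours (≈ 1.67 hours)

5/3 hours


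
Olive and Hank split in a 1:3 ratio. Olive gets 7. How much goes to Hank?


Find the multiplier:
7 / 1 = 7
Apply to Hank's share:
3 x 7 = 21

21


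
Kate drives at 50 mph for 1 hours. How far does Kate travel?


Use the formula: distance = speed x time
Speed = 50 mph, Time = 1 hours
50 x 1 = 50 miles

50 miles


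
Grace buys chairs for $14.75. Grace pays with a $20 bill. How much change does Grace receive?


Start with the amount paid:
$20
Subtract the price:
$20 - $14.75 = $5.25

$5.25


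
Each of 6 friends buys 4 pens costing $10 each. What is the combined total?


Cost per person:
4 x $10 = $40
Group total:
6 x $40 = $240

$240


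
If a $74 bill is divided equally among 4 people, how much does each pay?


Total bill: $74
Number of people: 4
Each pays: $74 / 4 = $18.50

$18.50


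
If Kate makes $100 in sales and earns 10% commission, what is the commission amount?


Convert rate to decimal:
10% = 0.1
Multiply by sales:
$100 x 0.1 = $10

$10


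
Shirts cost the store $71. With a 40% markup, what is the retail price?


Calculate the markup amount:
40% of $71 = $28.40
Add to cost:
$71 + $28.40 = $99.40

$99.40


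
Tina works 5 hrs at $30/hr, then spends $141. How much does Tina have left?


Calculate earnings:
5 x $30 = $150
Subtract spending:
$150 - $141 = $9

$9


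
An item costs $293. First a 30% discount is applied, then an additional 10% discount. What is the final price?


First discount:
30% of $293 = $87.90
Price after first discount:
$293 - $87.90 = $205.10
Second discount:
10% of $205.10 = $20.51
Final price:
$205.10 - $20.51 = $184.59

$184.59


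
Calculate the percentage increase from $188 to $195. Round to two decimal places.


Find the absolute change:
|195 - 188| = 7
Divide by original and multiply by 100:
7 / 188 x 100 = 3.7234...% ≈ 3.72%

3.72%


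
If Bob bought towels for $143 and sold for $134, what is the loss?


Selling price = $134
Cost price = $143
Loss = cost price - selling price:
Loss = $143 - $134 = $9

$9


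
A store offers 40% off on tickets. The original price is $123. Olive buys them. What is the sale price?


Calculate the discount amount:
40% of $123 = $49.20
Subtract from original:
$123 - $49.20 = $73.80

$73.80


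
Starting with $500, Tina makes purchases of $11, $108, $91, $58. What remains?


Add up expenses:
$11 + $108 + $91 + $58 = $268
Subtract from budget:
$500 - $268 = $232

$232


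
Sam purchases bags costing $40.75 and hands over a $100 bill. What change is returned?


Start with the amount paid:
$100
Subtract the price:
$100 - $40.75 = $59.25

$59.25


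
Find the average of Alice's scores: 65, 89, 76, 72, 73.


Add the scores:
65 + 89 + 76 + 72 + 73 = 375
Divide by the number of tests:
375 / 5 = 75

75


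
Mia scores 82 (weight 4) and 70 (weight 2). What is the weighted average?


Weighted sum:
4 x 82 + 2 x 70 = 468
Total weight:
4 + 2 = 6
Weighted average:
468 / 6 = 78

78


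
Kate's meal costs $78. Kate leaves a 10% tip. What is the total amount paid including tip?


Calculate the tip:
10% of $78 = $7.80
Add tip to meal cost:
$78 + $7.80 = $85.80

$85.80


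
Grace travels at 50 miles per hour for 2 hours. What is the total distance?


Use the formula: distance = speed x time
Speed = 50 mph, Time = 2 hours
50 x 2 = 100 miles

100 miles


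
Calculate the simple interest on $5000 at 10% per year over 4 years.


Use the formula I = P x R x T / 100
P x R x T = 5000 x 10 x 4 = 200000
I = 200000 / 100 = $2000

$2000


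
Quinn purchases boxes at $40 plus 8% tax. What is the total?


Calculate the tax:
8% of $40 = $3.20
Add tax to price:
$40 + $3.20 = $43.20

$43.20


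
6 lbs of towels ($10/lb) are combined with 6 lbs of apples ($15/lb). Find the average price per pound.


Cost of towels:
6 x $10 = $60
Cost of apples:
6 x $15 = $90
Total cost: $60 + $90 = $150
Total weight: 12 lbs
Average: $150 / 12 = $12.50/lb

$12.50/lb


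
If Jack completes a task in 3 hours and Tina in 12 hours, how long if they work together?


Jack's rate: 1/3 of the job per hour
Tina's rate: 1/12 of the job per hour
Combined rate: 1/3 + 1/12 = 5/12 per hour
Time = 1 / (5/12) = 12/5 = 2.4 hours

2.4 hours


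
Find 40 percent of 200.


Convert percentage to decimal:
40% = 0.4
Multiply:
200 x 0.4 = 80

80


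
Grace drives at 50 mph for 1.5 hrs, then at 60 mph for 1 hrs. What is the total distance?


Leg 1 distance:
50 x 1.5 = 75 miles
Leg 2 distance:
60 x 1 = 60 miles
Total distance:
75 + 60 = 135 miles

135 miles


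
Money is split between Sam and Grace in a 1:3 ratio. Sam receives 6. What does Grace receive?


Find the multiplier:
6 / 1 = 6
Apply to Grace's share:
3 x 6 = 18

18


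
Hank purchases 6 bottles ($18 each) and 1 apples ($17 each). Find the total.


Cost of bottles:
6 x $18 = $108
Cost of apples:
1 x $17 = $17
Add both:
$108 + $17 = $125

$125


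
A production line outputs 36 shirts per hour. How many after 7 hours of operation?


Production rate: 36 shirts per hour
Time: 7 hours
Total: 36 x 7 = 252 shirts

252 shirts


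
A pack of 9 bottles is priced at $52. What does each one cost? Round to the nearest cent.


Total cost: $52
Number of items: 9
Unit price: $52 / 9 = $5.7777... ≈ $5.78

$5.78


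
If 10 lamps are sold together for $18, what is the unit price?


Total cost: $18
Number of items: 10
Unit price: $18 / 10 = $1.80

$1.80


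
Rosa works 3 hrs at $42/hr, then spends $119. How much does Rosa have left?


Calculate earnings:
3 x $42 = $126
Subtract spending:
$126 - $119 = $7

$7


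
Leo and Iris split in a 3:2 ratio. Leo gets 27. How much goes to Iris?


Find the multiplier:
27 / 3 = 9
Apply to Iris's share:
2 x 9 = 18

18


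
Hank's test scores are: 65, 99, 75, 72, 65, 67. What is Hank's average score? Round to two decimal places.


Add the scores:
65 + 99 + 75 + 72 + 65 + 67 = 443
Divide by the number of tests:
443 / 6 = 73.8333... ≈ 73.83

73.83


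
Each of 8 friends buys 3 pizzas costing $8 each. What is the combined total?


Cost per person:
3 x $8 = $24
Group total:
8 x $24 = $192

$192


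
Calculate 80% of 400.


Convert percentage to decimal:
80% = 0.8
Multiply:
400 x 0.8 = 320

320


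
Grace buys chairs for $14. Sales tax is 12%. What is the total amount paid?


Calculate the tax:
12% of $14 = $1.68
Add tax to price:
$14 + $1.68 = $15.68

$15.68


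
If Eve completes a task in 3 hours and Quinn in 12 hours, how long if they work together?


Eve's rate: 1/3 of the job per hour
Quinn's rate: 1/12 of the job per hour
Combined rate: 1/3 + 1/12 = 5/12 per hour
Time = 1 / (5/12) = 12/5 = 2.4 hours

2.4 hours


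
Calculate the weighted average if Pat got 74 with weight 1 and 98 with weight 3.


Weighted sum:
1 x 74 + 3 x 98 = 368
Total weight:
1 + 3 = 4
Weighted average:
368 / 4 = 92

92


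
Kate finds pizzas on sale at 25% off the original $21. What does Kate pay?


Calculate the discount amount:
25% of $21 = $5.25
Subtract from original:
$21 - $5.25 = $15.75

$15.75


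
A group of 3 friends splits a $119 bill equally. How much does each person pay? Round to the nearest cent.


Total bill: $119
Number of people: 3
Each pays: $119 / 3 = $39.6666... ≈ $39.67

$39.67


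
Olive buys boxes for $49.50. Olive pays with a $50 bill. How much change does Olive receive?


Start with the amount paid:
$50
Subtract the price:
$50 - $49.50 = $0.50

$0.50


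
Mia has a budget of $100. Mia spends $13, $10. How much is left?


Add up expenses:
$13 + $10 = $23
Subtract from budget:
$100 - $23 = $77

$77


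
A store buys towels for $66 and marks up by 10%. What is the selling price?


Calculate the markup amount:
10% of $66 = $6.60
Add to cost:
$66 + $6.60 = $72.60

$72.60


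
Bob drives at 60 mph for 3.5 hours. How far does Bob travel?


Use the formula: distance = speed x time
Speed = 60 mph, Time = 3.5 hours
60 x 3.5 = 210 miles

210 miles


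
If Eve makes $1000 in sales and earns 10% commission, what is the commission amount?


Convert rate to decimal:
10% = 0.1
Multiply by sales:
$1000 x 0.1 = $100

$100


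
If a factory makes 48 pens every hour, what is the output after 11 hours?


Production rate: 48 pens per hour
Time: 11 hours
Total: 48 x 11 = 528 pens

528 pens


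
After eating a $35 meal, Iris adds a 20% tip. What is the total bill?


Calculate the tip:
20% of $35 = $7
Add tip to meal cost:
$35 + $7 = $42

$42


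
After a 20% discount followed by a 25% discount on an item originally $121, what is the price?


First discount:
20% of $121 = $24.20
Price after first discount:
$121 - $24.20 = $96.80
Second discount:
25% of $96.80 = $24.20
Final price:
$96.80 - $24.20 = $72.60

$72.60


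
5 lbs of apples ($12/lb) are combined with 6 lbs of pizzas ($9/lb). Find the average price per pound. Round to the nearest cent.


Cost of apples:
5 x $12 = $60
Cost of pizzas:
6 x $9 = $54
Total cost: $60 + $54 = $114
Total weight: 11 lbs
Average: $114 / 11 = $10.3636... ≈ $10.36/lb

$10.36/lb


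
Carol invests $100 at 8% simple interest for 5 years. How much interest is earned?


Use the formula I = P x R x T / 100
P x R x T = 100 x 8 x 5 = 4000
I = 4000 / 100 = $40

$40


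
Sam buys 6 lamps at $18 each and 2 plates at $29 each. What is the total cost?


Cost of lamps:
6 x $18 = $108
Cost of plates:
2 x $29 = $58
Add both:
$108 + $58 = $166

$166


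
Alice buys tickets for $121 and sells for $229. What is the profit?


Selling price = $229
Cost price = $121
Profit = selling price - cost price:
Profit = $229 - $121 = $108

$108


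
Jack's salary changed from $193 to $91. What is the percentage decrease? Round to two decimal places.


Find the absolute change:
|91 - 193| = 102
Divide by original and multiply by 100:
102 / 193 x 100 = 52.8497...% ≈ 52.85%

52.85%


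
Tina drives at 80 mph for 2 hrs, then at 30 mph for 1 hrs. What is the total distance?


Leg 1 distance:
80 x 2 = 160 miles
Leg 2 distance:
30 x 1 = 30 miles
Total distance:
160 + 30 = 190 miles

190 miles


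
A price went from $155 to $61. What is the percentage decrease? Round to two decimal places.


Find the absolute change:
|61 - 155| = 94
Divide by original and multiply by 100:
94 / 155 x 100 = 60.6451...% ≈ 60.65%

60.65%


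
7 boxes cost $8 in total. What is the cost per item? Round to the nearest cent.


Total cost: $8
Number of items: 7
Unit price: $8 / 7 = $1.1428... ≈ $1.14

$1.14


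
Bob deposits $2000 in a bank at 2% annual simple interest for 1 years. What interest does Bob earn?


Use the formula I = P x R x T / 100
P x R x T = 2000 x 2 x 1 = 4000
I = 4000 / 100 = $40

$40


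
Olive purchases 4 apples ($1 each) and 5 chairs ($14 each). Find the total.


Cost of apples:
4 x $1 = $4
Cost of chairs:
5 x $14 = $70
Add both:
$4 + $70 = $74

$74


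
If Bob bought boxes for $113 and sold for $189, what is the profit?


Selling price = $189
Cost price = $113
Profit = selling price - cost price:
Profit = $189 - $113 = $76

$76


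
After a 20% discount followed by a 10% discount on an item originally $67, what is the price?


First discount:
20% of $67 = $13.40
Price after first discount:
$67 - $13.40 = $53.60
Second discount:
10% of $53.60 = $5.36
Final price:
$53.60 - $5.36 = $48.24

$48.24


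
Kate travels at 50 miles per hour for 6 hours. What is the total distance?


Use the formula: distance = speed x time
Speed = 50 mph, Time = 6 hours
50 x 6 = 300 miles

300 miles


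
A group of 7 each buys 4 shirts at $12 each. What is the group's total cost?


Cost per person:
4 x $12 = $48
Group total:
7 x $48 = $336

$336


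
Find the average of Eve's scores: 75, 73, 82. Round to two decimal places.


Add the scores:
75 + 73 + 82 = 230
Divide by the number of tests:
230 / 3 = 76.6666... ≈ 76.67

76.67


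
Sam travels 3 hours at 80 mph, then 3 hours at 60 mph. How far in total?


Leg 1 distance:
80 x 3 = 240 miles
Leg 2 distance:
60 x 3 = 180 miles
Total distance:
240 + 180 = 420 miles

420 miles


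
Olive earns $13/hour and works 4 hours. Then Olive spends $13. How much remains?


Calculate earnings:
4 x $13 = $52
Subtract spending:
$52 - $13 = $39

$39


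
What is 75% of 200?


Convert percentage to decimal:
75% = 0.75
Multiply:
200 x 0.75 = 150

150


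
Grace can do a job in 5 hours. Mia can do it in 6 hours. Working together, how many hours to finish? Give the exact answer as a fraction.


Grace's rate: 1/5 of the job per hour
Mia's rate: 1/6 of the job per hour
Combined rate: 1/5 + 1/6 = 11/30 per hour
Time = 1 / (11/30) = 30/11 hours (≈ 2.73 hours)

30/11 hours


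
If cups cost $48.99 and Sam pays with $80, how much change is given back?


Start with the amount paid:
$80
Subtract the price:
$80 - $48.99 = $31.01

$31.01


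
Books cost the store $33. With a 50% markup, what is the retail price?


Calculate the markup amount:
50% of $33 = $16.50
Add to cost:
$33 + $16.50 = $49.50

$49.50


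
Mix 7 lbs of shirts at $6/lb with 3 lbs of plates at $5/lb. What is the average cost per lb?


Cost of shirts:
7 x $6 = $42
Cost of plates:
3 x $5 = $15
Total cost: $42 + $15 = $57
Total weight: 10 lbs
Average: $57 / 10 = $5.70/lb

$5.70/lb


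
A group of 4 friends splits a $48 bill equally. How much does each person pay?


Total bill: $48
Number of people: 4
Each pays: $48 / 4 = $12

$12


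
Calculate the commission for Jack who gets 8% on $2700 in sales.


Convert rate to decimal:
8% = 0.08
Multiply by sales:
$2700 x 0.08 = $216

$216


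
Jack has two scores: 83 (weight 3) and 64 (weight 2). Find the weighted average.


Weighted sum:
3 x 83 + 2 x 64 = 377
Total weight:
3 + 2 = 5
Weighted average:
377 / 5 = 75.4

75.4


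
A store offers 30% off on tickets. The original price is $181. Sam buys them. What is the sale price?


Calculate the discount amount:
30% of $181 = $54.30
Subtract from original:
$181 - $54.30 = $126.70

$126.70


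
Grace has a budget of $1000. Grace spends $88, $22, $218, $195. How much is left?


Add up expenses:
$88 + $22 + $218 + $195 = $523
Subtract from budget:
$1000 - $523 = $477

$477


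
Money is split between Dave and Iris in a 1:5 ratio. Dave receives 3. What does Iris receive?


Find the multiplier:
3 / 1 = 3
Apply to Iris's share:
5 x 3 = 15

15


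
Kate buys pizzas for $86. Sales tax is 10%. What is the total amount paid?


Calculate the tax:
10% of $86 = $8.60
Add tax to price:
$86 + $8.60 = $94.60

$94.60


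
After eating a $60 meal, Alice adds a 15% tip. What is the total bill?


Calculate the tip:
15% of $60 = $9
Add tip to meal cost:
$60 + $9 = $69

$69


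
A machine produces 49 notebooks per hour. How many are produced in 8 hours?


Production rate: 49 notebooks per hour
Time: 8 hours
Total: 49 x 8 = 392 notebooks

392 notebooks


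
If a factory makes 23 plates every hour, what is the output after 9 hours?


Production rate: 23 plates per hour
Time: 9 hours
Total: 23 x 9 = 207 plates

207 plates


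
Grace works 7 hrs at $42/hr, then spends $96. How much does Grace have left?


Calculate earnings:
7 x $42 = $294
Subtract spending:
$294 - $96 = $198

$198


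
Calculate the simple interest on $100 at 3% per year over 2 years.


Use the formula I = P x R x T / 100
P x R x T = 100 x 3 x 2 = 600
I = 600 / 100 = $6

$6


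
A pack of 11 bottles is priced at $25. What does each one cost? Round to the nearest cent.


Total cost: $25
Number of items: 11
Unit price: $25 / 11 = $2.2727... ≈ $2.27

$2.27


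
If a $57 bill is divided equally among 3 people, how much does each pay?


Total bill: $57
Number of people: 3
Each pays: $57 / 3 = $19

$19


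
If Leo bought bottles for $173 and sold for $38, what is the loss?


Selling price = $38
Cost price = $173
Loss = cost price - selling price:
Loss = $173 - $38 = $135

$135


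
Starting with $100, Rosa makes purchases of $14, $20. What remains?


Add up expenses:
$14 + $20 = $34
Subtract from budget:
$100 - $34 = $66

$66


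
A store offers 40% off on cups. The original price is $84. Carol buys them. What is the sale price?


Calculate the discount amount:
40% of $84 = $33.60
Subtract from original:
$84 - $33.60 = $50.40

$50.40


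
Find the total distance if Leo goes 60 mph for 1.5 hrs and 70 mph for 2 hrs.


Leg 1 distance:
60 x 1.5 = 90 miles
Leg 2 distance:
70 x 2 = 140 miles
Total distance:
90 + 140 = 230 miles

230 miles


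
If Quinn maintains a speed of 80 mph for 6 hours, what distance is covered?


Use the formula: distance = speed x time
Speed = 80 mph, Time = 6 hours
80 x 6 = 480 miles

480 miles


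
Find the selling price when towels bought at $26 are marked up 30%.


Calculate the markup amount:
30% of $26 = $7.80
Add to cost:
$26 + $7.80 = $33.80

$33.80


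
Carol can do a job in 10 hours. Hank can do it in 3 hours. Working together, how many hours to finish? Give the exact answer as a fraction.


Carol's rate: 1/10 of the job per hour
Hank's rate: 1/3 of the job per hour
Combined rate: 1/10 + 1/3 = 13/30 per hour
Time = 1 / (13/30) = 30/13 hours (≈ 2.31 hours)

30/13 hours


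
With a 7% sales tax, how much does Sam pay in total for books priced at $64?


Calculate the tax:
7% of $64 = $4.48
Add tax to price:
$64 + $4.48 = $68.48

$68.48


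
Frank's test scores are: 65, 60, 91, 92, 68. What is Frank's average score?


Add the scores:
65 + 60 + 91 + 92 + 68 = 376
Divide by the number of tests:
376 / 5 = 75.2

75.2


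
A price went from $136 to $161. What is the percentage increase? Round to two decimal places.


Find the absolute change:
|161 - 136| = 25
Divide by original and multiply by 100:
25 / 136 x 100 = 18.3823...% ≈ 18.38%

18.38%


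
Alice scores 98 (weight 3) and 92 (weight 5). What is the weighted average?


Weighted sum:
3 x 98 + 5 x 92 = 754
Total weight:
3 + 5 = 8
Weighted average:
754 / 8 = 94.25

94.25


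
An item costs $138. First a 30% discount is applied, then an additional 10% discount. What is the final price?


First discount:
30% of $138 = $41.40
Price after first discount:
$138 - $41.40 = $96.60
Second discount:
10% of $96.60 = $9.66
Final price:
$96.60 - $9.66 = $86.94

$86.94


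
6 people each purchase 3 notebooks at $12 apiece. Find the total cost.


Cost per person:
3 x $12 = $36
Group total:
6 x $36 = $216

$216


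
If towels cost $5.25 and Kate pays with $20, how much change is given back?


Start with the amount paid:
$20
Subtract the price:
$20 - $5.25 = $14.75

$14.75


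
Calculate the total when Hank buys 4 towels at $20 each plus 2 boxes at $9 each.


Cost of towels:
4 x $20 = $80
Cost of boxes:
2 x $9 = $18
Add both:
$80 + $18 = $98

$98


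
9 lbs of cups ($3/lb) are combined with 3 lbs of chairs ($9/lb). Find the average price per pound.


Cost of cups:
9 x $3 = $27
Cost of chairs:
3 x $9 = $27
Total cost: $27 + $27 = $54
Total weight: 12 lbs
Average: $54 / 12 = $4.50/lb

$4.50/lb


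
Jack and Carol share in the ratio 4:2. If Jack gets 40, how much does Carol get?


Find the multiplier:
40 / 4 = 10
Apply to Carol's share:
2 x 10 = 20

20


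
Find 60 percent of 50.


Convert percentage to decimal:
60% = 0.6
Multiply:
50 x 0.6 = 30

30


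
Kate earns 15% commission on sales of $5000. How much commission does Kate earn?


Convert rate to decimal:
15% = 0.15
Multiply by sales:
$5000 x 0.15 = $750

$750


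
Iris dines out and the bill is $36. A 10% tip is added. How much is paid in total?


Calculate the tip:
10% of $36 = $3.60
Add tip to meal cost:
$36 + $3.60 = $39.60

$39.60


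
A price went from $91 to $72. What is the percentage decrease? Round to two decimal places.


Find the absolute change:
|72 - 91| = 19
Divide by original and multiply by 100:
19 / 91 x 100 = 20.8791...% ≈ 20.88%

20.88%


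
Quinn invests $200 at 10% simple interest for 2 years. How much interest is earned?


Use the formula I = P x R x T / 100
P x R x T = 200 x 10 x 2 = 4000
I = 4000 / 100 = $40

$40


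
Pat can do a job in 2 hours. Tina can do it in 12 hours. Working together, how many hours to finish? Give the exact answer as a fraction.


Pat's rate: 1/2 of the job per hour
Tina's rate: 1/12 of the job per hour
Combined rate: 1/2 + 1/12 = 7/12 per hour
Time = 1 / (7/12) = 12/7 hours (≈ 1.71 hours)

12/7 hours


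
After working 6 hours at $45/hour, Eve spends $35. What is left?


Calculate earnings:
6 x $45 = $270
Subtract spending:
$270 - $35 = $235

$235


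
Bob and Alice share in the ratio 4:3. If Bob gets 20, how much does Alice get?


Find the multiplier:
20 / 4 = 5
Apply to Alice's share:
3 x 5 = 15

15


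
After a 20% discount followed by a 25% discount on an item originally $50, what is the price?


First discount:
20% of $50 = $10
Price after first discount:
$50 - $10 = $40
Second discount:
25% of $40 = $10
Final price:
$40 - $10 = $30

$30


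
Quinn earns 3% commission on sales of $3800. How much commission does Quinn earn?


Convert rate to decimal:
3% = 0.03
Multiply by sales:
$3800 x 0.03 = $114

$114


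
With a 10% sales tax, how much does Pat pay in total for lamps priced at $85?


Calculate the tax:
10% of $85 = $8.50
Add tax to price:
$85 + $8.50 = $93.50

$93.50


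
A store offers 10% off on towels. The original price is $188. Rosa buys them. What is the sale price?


Calculate the discount amount:
10% of $188 = $18.80
Subtract from original:
$188 - $18.80 = $169.20

$169.20


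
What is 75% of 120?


Convert percentage to decimal:
75% = 0.75
Multiply:
120 x 0.75 = 90

90


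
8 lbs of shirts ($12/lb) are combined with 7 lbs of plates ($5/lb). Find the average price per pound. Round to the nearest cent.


Cost of shirts:
8 x $12 = $96
Cost of plates:
7 x $5 = $35
Total cost: $96 + $35 = $131
Total weight: 15 lbs
Average: $131 / 15 = $8.7333... ≈ $8.73/lb

$8.73/lb


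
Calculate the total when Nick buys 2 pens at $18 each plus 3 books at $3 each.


Cost of pens:
2 x $18 = $36
Cost of books:
3 x $3 = $9
Add both:
$36 + $9 = $45

$45


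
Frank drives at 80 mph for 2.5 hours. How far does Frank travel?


Use the formula: distance = speed x time
Speed = 80 mph, Time = 2.5 hours
80 x 2.5 = 200 miles

200 miles


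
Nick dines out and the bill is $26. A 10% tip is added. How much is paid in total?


Calculate the tip:
10% of $26 = $2.60
Add tip to meal cost:
$26 + $2.60 = $28.60

$28.60


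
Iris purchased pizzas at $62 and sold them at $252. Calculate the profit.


Selling price = $252
Cost price = $62
Profit = selling price - cost price:
Profit = $252 - $62 = $190

$190


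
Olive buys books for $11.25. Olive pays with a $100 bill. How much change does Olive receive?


Start with the amount paid:
$100
Subtract the price:
$100 - $11.25 = $88.75

$88.75


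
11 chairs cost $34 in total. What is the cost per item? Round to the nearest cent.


Total cost: $34
Number of items: 11
Unit price: $34 / 11 = $3.0909... ≈ $3.09

$3.09


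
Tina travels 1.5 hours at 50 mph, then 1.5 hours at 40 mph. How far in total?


Leg 1 distance:
50 x 1.5 = 75 miles
Leg 2 distance:
40 x 1.5 = 60 miles
Total distance:
75 + 60 = 135 miles

135 miles


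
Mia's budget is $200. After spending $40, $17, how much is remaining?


Add up expenses:
$40 + $17 = $57
Subtract from budget:
$200 - $57 = $143

$143


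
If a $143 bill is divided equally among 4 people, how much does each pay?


Total bill: $143
Number of people: 4
Each pays: $143 / 4 = $35.75

$35.75


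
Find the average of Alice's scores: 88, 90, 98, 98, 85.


Add the scores:
88 + 90 + 98 + 98 + 85 = 459
Divide by the number of tests:
459 / 5 = 91.8

91.8


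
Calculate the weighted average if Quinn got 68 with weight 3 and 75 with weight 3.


Weighted sum:
3 x 68 + 3 x 75 = 429
Total weight:
3 + 3 = 6
Weighted average:
429 / 6 = 71.5

71.5


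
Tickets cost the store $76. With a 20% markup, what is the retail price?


Calculate the markup amount:
20% of $76 = $15.20
Add to cost:
$76 + $15.20 = $91.20

$91.20


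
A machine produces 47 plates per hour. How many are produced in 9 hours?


Production rate: 47 plates per hour
Time: 9 hours
Total: 47 x 9 = 423 plates

423 plates


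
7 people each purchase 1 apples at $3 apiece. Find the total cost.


Cost per person:
1 x $3 = $3
Group total:
7 x $3 = $21

$21


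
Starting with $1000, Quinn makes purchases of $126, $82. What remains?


Add up expenses:
$126 + $82 = $208
Subtract from budget:
$1000 - $208 = $792

$792


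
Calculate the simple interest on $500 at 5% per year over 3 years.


Use the formula I = P x R x T / 100
P x R x T = 500 x 5 x 3 = 7500
I = 7500 / 100 = $75

$75


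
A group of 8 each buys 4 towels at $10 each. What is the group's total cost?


Cost per person:
4 x $10 = $40
Group total:
8 x $40 = $320

$320


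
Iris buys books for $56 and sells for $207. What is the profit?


Selling price = $207
Cost price = $56
Profit = selling price - cost price:
Profit = $207 - $56 = $151

$151


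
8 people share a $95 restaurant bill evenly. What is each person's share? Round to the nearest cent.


Total bill: $95
Number of people: 8
Each pays: $95 / 8 = $11.875 ≈ $11.88

$11.88


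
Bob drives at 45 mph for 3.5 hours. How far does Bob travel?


Use the formula: distance = speed x time
Speed = 45 mph, Time = 3.5 hours
45 x 3.5 = 157.5 miles

157.5 miles


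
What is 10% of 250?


Convert percentage to decimal:
10% = 0.1
Multiply:
250 x 0.1 = 25

25


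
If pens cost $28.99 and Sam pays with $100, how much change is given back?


Start with the amount paid:
$100
Subtract the price:
$100 - $28.99 = $71.01

$71.01


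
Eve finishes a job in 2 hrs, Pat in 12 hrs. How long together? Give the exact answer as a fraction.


Eve's rate: 1/2 of the job per hour
Pat's rate: 1/12 of the job per hour
Combined rate: 1/2 + 1/12 = 7/12 per hour
Time = 1 / (7/12) = 12/7 hours (≈ 1.71 hours)

12/7 hours


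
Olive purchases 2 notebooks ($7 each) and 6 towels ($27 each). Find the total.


Cost of notebooks:
2 x $7 = $14
Cost of towels:
6 x $27 = $162
Add both:
$14 + $162 = $176

$176


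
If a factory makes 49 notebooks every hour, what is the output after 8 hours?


Production rate: 49 notebooks per hour
Time: 8 hours
Total: 49 x 8 = 392 notebooks

392 notebooks


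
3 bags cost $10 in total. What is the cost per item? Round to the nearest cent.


Total cost: $10
Number of items: 3
Unit price: $10 / 3 = $3.3333... ≈ $3.33

$3.33


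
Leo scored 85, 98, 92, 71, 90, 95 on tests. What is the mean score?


Add the scores:
85 + 98 + 92 + 71 + 90 + 95 = 531
Divide by the number of tests:
531 / 6 = 88.5

88.5


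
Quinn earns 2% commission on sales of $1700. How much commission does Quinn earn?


Convert rate to decimal:
2% = 0.02
Multiply by sales:
$1700 x 0.02 = $34

$34


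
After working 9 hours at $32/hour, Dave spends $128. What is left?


Calculate earnings:
9 x $32 = $288
Subtract spending:
$288 - $128 = $160

$160


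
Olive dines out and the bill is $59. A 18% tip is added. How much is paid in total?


Calculate the tip:
18% of $59 = $10.62
Add tip to meal cost:
$59 + $10.62 = $69.62

$69.62


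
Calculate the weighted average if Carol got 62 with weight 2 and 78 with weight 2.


Weighted sum:
2 x 62 + 2 x 78 = 280
Total weight:
2 + 2 = 4
Weighted average:
280 / 4 = 70

70


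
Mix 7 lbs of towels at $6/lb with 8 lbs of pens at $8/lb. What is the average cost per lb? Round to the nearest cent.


Cost of towels:
7 x $6 = $42
Cost of pens:
8 x $8 = $64
Total cost: $42 + $64 = $106
Total weight: 15 lbs
Average: $106 / 15 = $7.0666... ≈ $7.07/lb

$7.07/lb


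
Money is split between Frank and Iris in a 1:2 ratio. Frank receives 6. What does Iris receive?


Find the multiplier:
6 / 1 = 6
Apply to Iris's share:
2 x 6 = 12

12


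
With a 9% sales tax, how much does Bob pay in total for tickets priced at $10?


Calculate the tax:
9% of $10 = $0.90
Add tax to price:
$10 + $0.90 = $10.90

$10.90


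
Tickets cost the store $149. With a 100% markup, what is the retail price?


Calculate the markup amount:
100% of $149 = $149
Add to cost:
$149 + $149 = $298

$298


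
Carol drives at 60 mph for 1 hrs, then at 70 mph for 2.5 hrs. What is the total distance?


Leg 1 distance:
60 x 1 = 60 miles
Leg 2 distance:
70 x 2.5 = 175 miles
Total distance:
60 + 175 = 235 miles

235 miles


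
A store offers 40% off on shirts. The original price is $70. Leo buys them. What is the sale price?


Calculate the discount amount:
40% of $70 = $28
Subtract from original:
$70 - $28 = $42

$42


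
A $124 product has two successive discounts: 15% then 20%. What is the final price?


First discount:
15% of $124 = $18.60
Price after first discount:
$124 - $18.60 = $105.40
Second discount:
20% of $105.40 = $21.08
Final price:
$105.40 - $21.08 = $84.32

$84.32


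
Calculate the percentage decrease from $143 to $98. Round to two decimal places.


Find the absolute change:
|98 - 143| = 45
Divide by original and multiply by 100:
45 / 143 x 100 = 31.4685...% ≈ 31.47%

31.47%


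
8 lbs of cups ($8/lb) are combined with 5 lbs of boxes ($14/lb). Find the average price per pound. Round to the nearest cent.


Cost of cups:
8 x $8 = $64
Cost of boxes:
5 x $14 = $70
Total cost: $64 + $70 = $134
Total weight: 13 lbs
Average: $134 / 13 = $10.3076... ≈ $10.31/lb

$10.31/lb


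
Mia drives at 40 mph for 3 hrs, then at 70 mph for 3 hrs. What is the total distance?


Leg 1 distance:
40 x 3 = 120 miles
Leg 2 distance:
70 x 3 = 210 miles
Total distance:
120 + 210 = 330 miles

330 miles


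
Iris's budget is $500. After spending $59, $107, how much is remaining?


Add up expenses:
$59 + $107 = $166
Subtract from budget:
$500 - $166 = $334

$334


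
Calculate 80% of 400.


Convert percentage to decimal:
80% = 0.8
Multiply:
400 x 0.8 = 320

320


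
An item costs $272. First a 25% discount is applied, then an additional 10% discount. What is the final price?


First discount:
25% of $272 = $68
Price after first discount:
$272 - $68 = $204
Second discount:
10% of $204 = $20.40
Final price:
$204 - $20.40 = $183.60

$183.60


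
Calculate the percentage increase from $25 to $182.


Find the absolute change:
|182 - 25| = 157
Divide by original and multiply by 100:
157 / 25 x 100 = 628%

628%


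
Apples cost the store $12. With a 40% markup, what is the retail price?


Calculate the markup amount:
40% of $12 = $4.80
Add to cost:
$12 + $4.80 = $16.80

$16.80


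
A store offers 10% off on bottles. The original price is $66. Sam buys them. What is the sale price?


Calculate the discount amount:
10% of $66 = $6.60
Subtract from original:
$66 - $6.60 = $59.40

$59.40


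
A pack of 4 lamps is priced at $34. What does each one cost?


Total cost: $34
Number of items: 4
Unit price: $34 / 4 = $8.50

$8.50


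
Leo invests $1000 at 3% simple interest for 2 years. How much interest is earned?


Use the formula I = P x R x T / 100
P x R x T = 1000 x 3 x 2 = 6000
I = 6000 / 100 = $60

$60


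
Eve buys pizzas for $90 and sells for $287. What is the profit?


Selling price = $287
Cost price = $90
Profit = selling price - cost price:
Profit = $287 - $90 = $197

$197


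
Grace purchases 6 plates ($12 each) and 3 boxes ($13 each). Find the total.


Cost of plates:
6 x $12 = $72
Cost of boxes:
3 x $13 = $39
Add both:
$72 + $39 = $111

$111


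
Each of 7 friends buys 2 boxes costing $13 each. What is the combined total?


Cost per person:
2 x $13 = $26
Group total:
7 x $26 = $182

$182


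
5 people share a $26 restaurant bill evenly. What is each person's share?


Total bill: $26
Number of people: 5
Each pays: $26 / 5 = $5.20

$5.20


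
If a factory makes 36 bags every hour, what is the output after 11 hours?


Production rate: 36 bags per hour
Time: 11 hours
Total: 36 x 11 = 396 bags

396 bags


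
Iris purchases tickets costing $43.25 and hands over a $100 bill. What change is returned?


Start with the amount paid:
$100
Subtract the price:
$100 - $43.25 = $56.75

$56.75


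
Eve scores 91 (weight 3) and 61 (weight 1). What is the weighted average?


Weighted sum:
3 x 91 + 1 x 61 = 334
Total weight:
3 + 1 = 4
Weighted average:
334 / 4 = 83.5

83.5


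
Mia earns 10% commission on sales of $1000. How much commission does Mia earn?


Convert rate to decimal:
10% = 0.1
Multiply by sales:
$1000 x 0.1 = $100

$100


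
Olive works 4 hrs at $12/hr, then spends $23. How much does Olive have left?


Calculate earnings:
4 x $12 = $48
Subtract spending:
$48 - $23 = $25

$25


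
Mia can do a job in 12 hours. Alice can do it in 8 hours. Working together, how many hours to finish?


Mia's rate: 1/12 of the job per hour
Alice's rate: 1/8 of the job per hour
Combined rate: 1/12 + 1/8 = 5/24 per hour
Time = 1 / (5/24) = 24/5 = 4.8 hours

4.8 hours


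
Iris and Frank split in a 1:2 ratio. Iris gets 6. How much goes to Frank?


Find the multiplier:
6 / 1 = 6
Apply to Frank's share:
2 x 6 = 12

12


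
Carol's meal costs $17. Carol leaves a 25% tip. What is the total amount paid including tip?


Calculate the tip:
25% of $17 = $4.25
Add tip to meal cost:
$17 + $4.25 = $21.25

$21.25


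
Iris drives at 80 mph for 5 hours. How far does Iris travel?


Use the formula: distance = speed x time
Speed = 80 mph, Time = 5 hours
80 x 5 = 400 miles

400 miles


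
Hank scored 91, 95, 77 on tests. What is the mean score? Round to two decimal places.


Add the scores:
91 + 95 + 77 = 263
Divide by the number of tests:
263 / 3 = 87.6666... ≈ 87.67

87.67


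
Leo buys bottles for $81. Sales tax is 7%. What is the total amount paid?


Calculate the tax:
7% of $81 = $5.67
Add tax to price:
$81 + $5.67 = $86.67

$86.67


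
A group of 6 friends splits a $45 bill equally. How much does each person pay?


Total bill: $45
Number of people: 6
Each pays: $45 / 6 = $7.50

$7.50


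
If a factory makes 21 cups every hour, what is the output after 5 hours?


Production rate: 21 cups per hour
Time: 5 hours
Total: 21 x 5 = 105 cups

105 cups


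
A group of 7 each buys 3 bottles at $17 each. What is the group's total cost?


Cost per person:
3 x $17 = $51
Group total:
7 x $51 = $357

$357


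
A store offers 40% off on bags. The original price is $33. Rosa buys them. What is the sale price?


Calculate the discount amount:
40% of $33 = $13.20
Subtract from original:
$33 - $13.20 = $19.80

$19.80


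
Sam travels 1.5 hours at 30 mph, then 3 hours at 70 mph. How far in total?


Leg 1 distance:
30 x 1.5 = 45 miles
Leg 2 distance:
70 x 3 = 210 miles
Total distance:
45 + 210 = 255 miles

255 miles
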